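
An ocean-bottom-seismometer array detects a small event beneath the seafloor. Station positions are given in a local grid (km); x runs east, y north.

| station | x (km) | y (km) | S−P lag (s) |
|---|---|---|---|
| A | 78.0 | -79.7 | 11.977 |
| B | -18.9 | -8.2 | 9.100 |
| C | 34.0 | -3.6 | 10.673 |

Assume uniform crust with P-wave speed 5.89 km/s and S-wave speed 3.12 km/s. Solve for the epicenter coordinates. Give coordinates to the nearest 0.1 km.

Distance from S−P lag: d = Δt · v_P v_S / (v_P − v_S) = Δt · (5.89·3.12)/(5.89−3.12) ≈ 6.6342·Δt.
So d_A = 79.46, d_B = 60.37, d_C = 70.81 km.
Circle about each station: (x − 78.0)² + (y + 79.7)² = 79.46²; (x + 18.9)² + (y + 8.2)² = 60.37²; (x − 34.0)² + (y + 3.6)² = 70.81².
Subtracting pairs of circle equations eliminates x²+y² and gives linear equations (the radical axes):
-193.8 x + 143.0 y = -9342.29
-88.0 x + 152.2 y = -9967.29
Solving the 2×2 system: x ≈ -0.2, y ≈ -65.6 km.

(-0.2, -65.6)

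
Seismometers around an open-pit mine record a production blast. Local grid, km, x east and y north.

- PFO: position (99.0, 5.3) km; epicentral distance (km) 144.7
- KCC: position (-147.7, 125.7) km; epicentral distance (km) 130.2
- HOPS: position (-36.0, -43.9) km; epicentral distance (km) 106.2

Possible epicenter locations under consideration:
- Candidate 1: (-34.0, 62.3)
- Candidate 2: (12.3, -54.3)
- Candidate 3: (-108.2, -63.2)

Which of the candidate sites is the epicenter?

For each candidate, compare |candidate − station| to the reported distance:
Candidate 1: residuals PFO 0.0, KCC 0.0, HOPS 0.0 → max 0.0 km
Candidate 2: residuals PFO 39.5, KCC 110.6, HOPS 56.8 → max 110.6 km
Candidate 3: residuals PFO 73.5, KCC 62.8, HOPS 31.5 → max 73.5 km
Only Candidate 1 has all residuals ≈ 0.

Candidate 1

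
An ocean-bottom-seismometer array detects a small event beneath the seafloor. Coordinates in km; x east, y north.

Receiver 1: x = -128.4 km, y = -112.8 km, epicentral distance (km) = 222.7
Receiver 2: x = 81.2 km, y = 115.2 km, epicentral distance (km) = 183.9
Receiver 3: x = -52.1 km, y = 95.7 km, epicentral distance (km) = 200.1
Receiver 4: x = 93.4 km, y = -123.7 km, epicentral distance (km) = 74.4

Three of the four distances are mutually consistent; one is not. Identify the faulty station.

Solve using three stations at a time. Using Receiver 1, Receiver 3, Receiver 4 (subtract circle equations pairwise → linear system) gives (x, y) ≈ (85.2, -49.8).
Distances from that point to each station vs reported:
  Receiver 1: calculated 222.7 vs reported 222.7 → residual 0.0 km
  Receiver 2: calculated 165.1 vs reported 183.9 → residual 18.8 km
  Receiver 3: calculated 200.1 vs reported 200.1 → residual 0.0 km
  Receiver 4: calculated 74.3 vs reported 74.4 → residual 0.1 km
Receiver 1, Receiver 3, Receiver 4 are mutually consistent (residuals ≈ 0); Receiver 2 is off by 18.8 km.

Receiver 2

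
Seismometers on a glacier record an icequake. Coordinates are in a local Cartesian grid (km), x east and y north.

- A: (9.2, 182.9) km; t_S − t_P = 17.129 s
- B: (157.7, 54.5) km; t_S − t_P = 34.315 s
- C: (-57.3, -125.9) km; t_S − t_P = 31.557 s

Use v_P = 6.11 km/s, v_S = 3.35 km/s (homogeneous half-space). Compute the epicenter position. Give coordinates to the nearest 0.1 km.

x ≈ -91.6 km, y ≈ 105.6 km

Distance from S−P lag: d = Δt · v_P v_S / (v_P − v_S) = Δt · (6.11·3.35)/(6.11−3.35) ≈ 7.4161·Δt.
So d_A = 127.03, d_B = 254.48, d_C = 234.03 km.
Circle about each station: (x − 9.2)² + (y − 182.9)² = 127.03²; (x − 157.7)² + (y − 54.5)² = 254.48²; (x + 57.3)² + (y + 125.9)² = 234.03².
Subtracting pairs of circle equations eliminates x²+y² and gives linear equations (the radical axes):
297.0 x − 256.8 y = -54320.96
-133.0 x − 617.6 y = -53036.37
Solving the 2×2 system: x ≈ -91.6, y ≈ 105.6 km.
Check against A (with the unrounded x, y): √((x − 9.2)²+(y − 182.9)²) = 127.02 ≈ 127.03 km. ✓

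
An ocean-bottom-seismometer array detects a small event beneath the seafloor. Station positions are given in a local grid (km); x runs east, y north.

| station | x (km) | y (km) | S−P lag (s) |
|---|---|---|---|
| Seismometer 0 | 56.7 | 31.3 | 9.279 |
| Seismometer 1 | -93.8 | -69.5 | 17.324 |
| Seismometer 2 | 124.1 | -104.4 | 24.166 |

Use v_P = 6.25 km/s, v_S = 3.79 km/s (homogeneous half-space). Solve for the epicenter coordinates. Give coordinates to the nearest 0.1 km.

-18.6 km east, 79.4 km north

Distance from S−P lag: d = Δt · v_P v_S / (v_P − v_S) = Δt · (6.25·3.79)/(6.25−3.79) ≈ 9.6291·Δt.
So d_Seismometer 0 = 89.35, d_Seismometer 1 = 166.81, d_Seismometer 2 = 232.70 km.
Circle about each station: (x − 56.7)² + (y − 31.3)² = 89.35²; (x + 93.8)² + (y + 69.5)² = 166.81²; (x − 124.1)² + (y + 104.4)² = 232.70².
Subtracting the Seismometer 0 equation from the Seismometer 1 and Seismometer 2 equations removes the quadratic terms:
-301.0 x − 201.6 y = -10408.04
134.8 x − 271.4 y = -24060.28
Solving the 2×2 system: x ≈ -18.6, y ≈ 79.4 km.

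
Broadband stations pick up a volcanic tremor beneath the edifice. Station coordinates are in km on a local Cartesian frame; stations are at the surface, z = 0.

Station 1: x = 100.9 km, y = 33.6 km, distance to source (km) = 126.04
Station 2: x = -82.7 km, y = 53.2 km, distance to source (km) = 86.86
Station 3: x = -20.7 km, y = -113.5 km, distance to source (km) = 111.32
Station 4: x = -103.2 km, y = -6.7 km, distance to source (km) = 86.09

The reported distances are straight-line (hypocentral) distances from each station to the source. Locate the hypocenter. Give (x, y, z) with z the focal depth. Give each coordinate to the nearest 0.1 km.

Each station gives a sphere (x−x_i)² + (y−y_i)² + z² = d_i² (stations at z=0).
Subtracting the Station 1 sphere from Station 2 and Station 3: z² cancels, leaving linear equations in x and y:
-367.2 x + 39.2 y = 6701.18
-243.2 x − 294.2 y = 5494.91
Solving: x ≈ -18.602, y ≈ -3.300 km (keep extra digits for the depth step; rounded: -18.6, -3.3).
Then from the Station 1 sphere: z² = 126.04² − (x − 100.9)² − (y − 33.6)² with x = -18.602, y = -3.300, so z ≈ 15.612 ≈ 15.6 km.
Check against Station 4 (with the unrounded solution): distance 86.09 ≈ 86.09 km. ✓

(-18.6, -3.3, 15.6)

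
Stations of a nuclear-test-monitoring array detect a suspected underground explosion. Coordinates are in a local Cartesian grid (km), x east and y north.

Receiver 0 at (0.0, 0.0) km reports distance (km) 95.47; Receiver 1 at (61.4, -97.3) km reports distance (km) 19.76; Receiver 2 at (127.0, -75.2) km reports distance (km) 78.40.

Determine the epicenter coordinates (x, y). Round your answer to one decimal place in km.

Circle about each station: x² + y² = 95.47²; (x − 61.4)² + (y + 97.3)² = 19.76²; (x − 127.0)² + (y + 75.2)² = 78.40².
Subtracting the Receiver 0 equation from the Receiver 1 and Receiver 2 equations removes the quadratic terms:
122.8 x − 194.6 y = 21961.31
254.0 x − 150.4 y = 24752.00
Solving the 2×2 system: x ≈ 48.9, y ≈ -82.0 km.
Check against Receiver 0 (with the unrounded x, y): √(x²+y²) = 95.47 ≈ 95.47 km. ✓

48.9 km east, -82.0 km north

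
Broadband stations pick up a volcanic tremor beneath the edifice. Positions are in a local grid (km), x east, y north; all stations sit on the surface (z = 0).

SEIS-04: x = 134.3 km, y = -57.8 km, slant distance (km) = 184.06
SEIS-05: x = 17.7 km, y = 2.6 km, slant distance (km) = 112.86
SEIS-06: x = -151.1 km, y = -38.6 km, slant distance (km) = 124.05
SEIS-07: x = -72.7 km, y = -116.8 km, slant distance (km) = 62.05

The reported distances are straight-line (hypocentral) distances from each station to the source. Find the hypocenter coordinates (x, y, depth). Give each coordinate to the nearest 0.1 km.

Each station gives a sphere (x−x_i)² + (y−y_i)² + z² = d_i² (stations at z=0).
Subtracting the SEIS-04 sphere from SEIS-05 and SEIS-06: z² cancels, leaving linear equations in x and y:
-233.2 x + 120.8 y = 83.42
-570.8 x + 38.4 y = 21433.52
Solving: x ≈ -43.101, y ≈ -82.514 km (keep extra digits for the depth step; rounded: -43.1, -82.5).
Then from the SEIS-04 sphere: z² = 184.06² − (x − 134.3)² − (y + 57.8)² with x = -43.101, y = -82.514, so z ≈ 42.381 ≈ 42.4 km.

x ≈ -43.1 km, y ≈ -82.5 km, depth ≈ 42.4 km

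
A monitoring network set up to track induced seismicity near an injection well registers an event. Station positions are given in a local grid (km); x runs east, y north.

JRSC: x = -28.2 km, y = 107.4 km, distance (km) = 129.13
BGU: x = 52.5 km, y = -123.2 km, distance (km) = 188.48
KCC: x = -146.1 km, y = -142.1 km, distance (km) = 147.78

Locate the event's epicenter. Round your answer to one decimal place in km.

Circle about each station: (x + 28.2)² + (y − 107.4)² = 129.13²; (x − 52.5)² + (y + 123.2)² = 188.48²; (x + 146.1)² + (y + 142.1)² = 147.78².
Subtracting the JRSC equation from the BGU and KCC equations removes the quadratic terms:
161.4 x − 461.2 y = -13245.66
-235.8 x − 499.0 y = 24043.25
Solving the 2×2 system: x ≈ -93.5, y ≈ -4.0 km.

(-93.5, -4.0)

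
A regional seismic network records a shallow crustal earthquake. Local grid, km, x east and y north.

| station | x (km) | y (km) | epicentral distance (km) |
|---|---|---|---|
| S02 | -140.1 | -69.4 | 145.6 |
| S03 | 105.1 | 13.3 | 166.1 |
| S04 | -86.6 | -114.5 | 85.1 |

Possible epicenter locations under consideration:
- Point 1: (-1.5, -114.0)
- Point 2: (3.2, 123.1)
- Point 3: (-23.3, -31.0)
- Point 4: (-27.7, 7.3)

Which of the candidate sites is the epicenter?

Point 1

For each candidate, compare |candidate − station| to the reported distance:
Point 1: residuals S02 0.0, S03 0.1, S04 0.0 → max 0.1 km
Point 2: residuals S02 94.4, S03 16.3, S04 168.9 → max 168.9 km
Point 3: residuals S02 22.6, S03 30.3, S04 19.7 → max 30.3 km
Point 4: residuals S02 9.5, S03 33.2, S04 50.2 → max 50.2 km
Only Point 1 has all residuals ≈ 0.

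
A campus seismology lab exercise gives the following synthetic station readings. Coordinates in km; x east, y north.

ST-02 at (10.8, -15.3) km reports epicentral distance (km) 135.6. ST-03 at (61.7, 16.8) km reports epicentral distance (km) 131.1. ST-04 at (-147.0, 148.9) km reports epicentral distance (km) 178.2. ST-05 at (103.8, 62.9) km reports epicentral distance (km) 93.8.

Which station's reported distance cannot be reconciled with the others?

Solve using three stations at a time. Using ST-02, ST-04, ST-05 (subtract circle equations pairwise → linear system) gives (x, y) ≈ (28.7, 119.1).
Distances from that point to each station vs reported:
  ST-02: calculated 135.6 vs reported 135.6 → residual 0.0 km
  ST-03: calculated 107.5 vs reported 131.1 → residual 23.6 km
  ST-04: calculated 178.2 vs reported 178.2 → residual 0.0 km
  ST-05: calculated 93.8 vs reported 93.8 → residual 0.0 km
ST-02, ST-04, ST-05 are mutually consistent (residuals ≈ 0); ST-03 is off by 23.6 km.

ST-03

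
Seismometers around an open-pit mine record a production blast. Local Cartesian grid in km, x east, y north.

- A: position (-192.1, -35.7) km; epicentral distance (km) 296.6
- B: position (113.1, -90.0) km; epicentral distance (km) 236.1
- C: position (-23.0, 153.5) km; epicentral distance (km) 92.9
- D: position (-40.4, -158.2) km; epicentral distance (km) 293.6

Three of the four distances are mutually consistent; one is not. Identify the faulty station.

Solve using three stations at a time. Using A, C, D (subtract circle equations pairwise → linear system) gives (x, y) ≈ (62.2, 116.8).
Distances from that point to each station vs reported:
  A: calculated 296.6 vs reported 296.6 → residual 0.0 km
  B: calculated 213.0 vs reported 236.1 → residual 23.1 km
  C: calculated 92.8 vs reported 92.9 → residual 0.1 km
  D: calculated 293.6 vs reported 293.6 → residual 0.0 km
A, C, D are mutually consistent (residuals ≈ 0); B is off by 23.1 km.

B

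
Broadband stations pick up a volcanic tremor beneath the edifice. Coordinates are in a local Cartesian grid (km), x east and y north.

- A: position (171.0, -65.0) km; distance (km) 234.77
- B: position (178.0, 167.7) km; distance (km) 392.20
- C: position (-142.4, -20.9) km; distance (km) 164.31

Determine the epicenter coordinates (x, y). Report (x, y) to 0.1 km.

Circle about each station: (x − 171.0)² + (y + 65.0)² = 234.77²; (x − 178.0)² + (y − 167.7)² = 392.20²; (x + 142.4)² + (y + 20.9)² = 164.31².
Subtracting the A equation from the B and C equations removes the quadratic terms:
14.0 x + 465.4 y = -72362.60
-626.8 x + 88.2 y = 15367.75
Solving the 2×2 system: x ≈ -46.2, y ≈ -154.1 km.

x ≈ -46.2 km, y ≈ -154.1 km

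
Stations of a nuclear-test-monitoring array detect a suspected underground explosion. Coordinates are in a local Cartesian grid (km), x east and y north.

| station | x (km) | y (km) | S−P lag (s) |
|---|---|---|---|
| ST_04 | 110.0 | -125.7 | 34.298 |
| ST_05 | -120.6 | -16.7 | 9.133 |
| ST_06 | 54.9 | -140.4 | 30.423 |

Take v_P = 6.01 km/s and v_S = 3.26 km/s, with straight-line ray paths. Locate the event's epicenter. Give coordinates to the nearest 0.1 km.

x ≈ -77.0 km, y ≈ 31.6 km

Distance from S−P lag: d = Δt · v_P v_S / (v_P − v_S) = Δt · (6.01·3.26)/(6.01−3.26) ≈ 7.1246·Δt.
So d_ST_04 = 244.36, d_ST_05 = 65.07, d_ST_06 = 216.75 km.
Circle about each station: (x − 110.0)² + (y + 125.7)² = 244.36²; (x + 120.6)² + (y + 16.7)² = 65.07²; (x − 54.9)² + (y + 140.4)² = 216.75².
Subtracting pairs of circle equations eliminates x²+y² and gives linear equations (the radical axes):
-461.2 x + 218.0 y = 42400.46
-110.2 x − 29.4 y = 7556.93
Solving the 2×2 system: x ≈ -77.0, y ≈ 31.6 km.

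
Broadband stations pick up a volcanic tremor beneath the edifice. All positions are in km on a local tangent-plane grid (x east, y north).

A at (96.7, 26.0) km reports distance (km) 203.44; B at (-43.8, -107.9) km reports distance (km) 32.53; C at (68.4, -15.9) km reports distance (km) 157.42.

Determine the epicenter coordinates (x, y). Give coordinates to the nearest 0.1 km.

-70.7 km east, -89.6 km north

Circle about each station: (x − 96.7)² + (y − 26.0)² = 203.44²; (x + 43.8)² + (y + 107.9)² = 32.53²; (x − 68.4)² + (y + 15.9)² = 157.42².
Subtracting the A equation from the B and C equations removes the quadratic terms:
-281.0 x − 267.8 y = 43863.59
-56.6 x − 83.8 y = 11511.26
Solving the 2×2 system: x ≈ -70.7, y ≈ -89.6 km.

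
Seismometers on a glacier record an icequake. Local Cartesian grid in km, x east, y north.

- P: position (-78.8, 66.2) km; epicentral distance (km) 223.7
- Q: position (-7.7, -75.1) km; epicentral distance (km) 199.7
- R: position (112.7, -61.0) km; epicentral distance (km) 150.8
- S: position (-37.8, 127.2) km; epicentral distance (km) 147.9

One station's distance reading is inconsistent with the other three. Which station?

Solve using three stations at a time. Using Q, R, S (subtract circle equations pairwise → linear system) gives (x, y) ≈ (105.2, 89.6).
Distances from that point to each station vs reported:
  P: calculated 185.5 vs reported 223.7 → residual 38.2 km
  Q: calculated 199.7 vs reported 199.7 → residual 0.0 km
  R: calculated 150.8 vs reported 150.8 → residual 0.0 km
  S: calculated 147.9 vs reported 147.9 → residual 0.0 km
Q, R, S are mutually consistent (residuals ≈ 0); P is off by 38.2 km.

P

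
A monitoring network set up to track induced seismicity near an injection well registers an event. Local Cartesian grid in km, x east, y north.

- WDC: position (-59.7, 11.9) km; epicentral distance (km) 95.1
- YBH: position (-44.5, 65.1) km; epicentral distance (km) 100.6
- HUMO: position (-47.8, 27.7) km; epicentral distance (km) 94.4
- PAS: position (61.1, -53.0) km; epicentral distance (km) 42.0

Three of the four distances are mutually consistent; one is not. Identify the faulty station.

YBH

Solve using three stations at a time. Using WDC, HUMO, PAS (subtract circle equations pairwise → linear system) gives (x, y) ≈ (23.5, -34.2).
Distances from that point to each station vs reported:
  WDC: calculated 95.1 vs reported 95.1 → residual 0.0 km
  YBH: calculated 120.3 vs reported 100.6 → residual 19.7 km
  HUMO: calculated 94.4 vs reported 94.4 → residual 0.0 km
  PAS: calculated 42.0 vs reported 42.0 → residual 0.0 km
WDC, HUMO, PAS are mutually consistent (residuals ≈ 0); YBH is off by 19.7 km.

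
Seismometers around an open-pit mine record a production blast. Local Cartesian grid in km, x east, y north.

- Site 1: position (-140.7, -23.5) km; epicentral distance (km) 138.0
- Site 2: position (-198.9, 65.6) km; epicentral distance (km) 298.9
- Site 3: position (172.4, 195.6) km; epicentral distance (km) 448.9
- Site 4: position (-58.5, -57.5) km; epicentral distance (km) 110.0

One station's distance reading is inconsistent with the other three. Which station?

Site 2

Solve using three stations at a time. Using Site 1, Site 3, Site 4 (subtract circle equations pairwise → linear system) gives (x, y) ≈ (-105.5, -156.9).
Distances from that point to each station vs reported:
  Site 1: calculated 138.0 vs reported 138.0 → residual 0.0 km
  Site 2: calculated 241.3 vs reported 298.9 → residual 57.6 km
  Site 3: calculated 448.9 vs reported 448.9 → residual 0.0 km
  Site 4: calculated 110.0 vs reported 110.0 → residual 0.0 km
Site 1, Site 3, Site 4 are mutually consistent (residuals ≈ 0); Site 2 is off by 57.6 km.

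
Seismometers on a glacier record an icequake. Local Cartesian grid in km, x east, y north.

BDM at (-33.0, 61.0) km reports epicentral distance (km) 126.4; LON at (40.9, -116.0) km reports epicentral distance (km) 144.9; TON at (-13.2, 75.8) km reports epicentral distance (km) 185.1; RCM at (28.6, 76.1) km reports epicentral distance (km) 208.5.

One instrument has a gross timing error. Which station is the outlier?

Solve using three stations at a time. Using LON, TON, RCM (subtract circle equations pairwise → linear system) gives (x, y) ≈ (-101.3, -87.2).
Distances from that point to each station vs reported:
  BDM: calculated 163.1 vs reported 126.4 → residual 36.7 km
  LON: calculated 145.1 vs reported 144.9 → residual 0.2 km
  TON: calculated 185.3 vs reported 185.1 → residual 0.2 km
  RCM: calculated 208.6 vs reported 208.5 → residual 0.1 km
LON, TON, RCM are mutually consistent (residuals ≈ 0); BDM is off by 36.7 km.

BDM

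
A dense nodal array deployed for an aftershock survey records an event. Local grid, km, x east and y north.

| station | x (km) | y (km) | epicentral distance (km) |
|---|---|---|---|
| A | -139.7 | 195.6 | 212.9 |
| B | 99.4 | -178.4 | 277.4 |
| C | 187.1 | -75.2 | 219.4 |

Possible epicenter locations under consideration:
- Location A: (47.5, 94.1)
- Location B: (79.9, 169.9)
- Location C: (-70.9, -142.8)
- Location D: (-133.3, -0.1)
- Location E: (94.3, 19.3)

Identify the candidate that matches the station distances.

For each candidate, compare |candidate − station| to the reported distance:
Location A: residuals A 0.0, B 0.0, C 0.0 → max 0.0 km
Location B: residuals A 8.2, B 71.4, C 48.1 → max 71.4 km
Location C: residuals A 132.4, B 103.4, C 47.3 → max 132.4 km
Location D: residuals A 17.1, B 15.8, C 109.7 → max 109.7 km
Location E: residuals A 80.1, B 79.6, C 87.0 → max 87.0 km
Only Location A has all residuals ≈ 0.

Location A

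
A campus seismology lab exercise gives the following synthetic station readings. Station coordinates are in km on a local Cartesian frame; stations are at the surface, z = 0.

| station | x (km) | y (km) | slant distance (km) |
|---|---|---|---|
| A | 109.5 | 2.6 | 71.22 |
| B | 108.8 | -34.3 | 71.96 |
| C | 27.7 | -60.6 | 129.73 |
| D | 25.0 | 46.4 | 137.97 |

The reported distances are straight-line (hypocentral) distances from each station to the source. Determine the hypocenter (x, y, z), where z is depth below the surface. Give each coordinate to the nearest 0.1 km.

(129.5, -14.8, 66.1)

Each station gives a sphere (x−x_i)² + (y−y_i)² + z² = d_i² (stations at z=0).
Subtracting the A sphere from B and C: z² cancels, leaving linear equations in x and y:
-1.4 x − 73.8 y = 910.97
-163.6 x − 126.4 y = -19314.94
Solving: x ≈ 129.497, y ≈ -14.800 km (keep extra digits for the depth step; rounded: 129.5, -14.8).
Then from the A sphere: z² = 71.22² − (x − 109.5)² − (y − 2.6)² with x = 129.497, y = -14.800, so z ≈ 66.103 ≈ 66.1 km.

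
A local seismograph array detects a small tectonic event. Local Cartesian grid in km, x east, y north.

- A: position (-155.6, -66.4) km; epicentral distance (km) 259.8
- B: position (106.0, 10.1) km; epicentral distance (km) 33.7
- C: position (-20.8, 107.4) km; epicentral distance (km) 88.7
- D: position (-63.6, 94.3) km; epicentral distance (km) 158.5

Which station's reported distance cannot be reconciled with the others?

Solve using three stations at a time. Using A, B, D (subtract circle equations pairwise → linear system) gives (x, y) ≈ (83.5, 35.2).
Distances from that point to each station vs reported:
  A: calculated 259.8 vs reported 259.8 → residual 0.0 km
  B: calculated 33.7 vs reported 33.7 → residual 0.0 km
  C: calculated 126.8 vs reported 88.7 → residual 38.1 km
  D: calculated 158.5 vs reported 158.5 → residual 0.0 km
A, B, D are mutually consistent (residuals ≈ 0); C is off by 38.1 km.

C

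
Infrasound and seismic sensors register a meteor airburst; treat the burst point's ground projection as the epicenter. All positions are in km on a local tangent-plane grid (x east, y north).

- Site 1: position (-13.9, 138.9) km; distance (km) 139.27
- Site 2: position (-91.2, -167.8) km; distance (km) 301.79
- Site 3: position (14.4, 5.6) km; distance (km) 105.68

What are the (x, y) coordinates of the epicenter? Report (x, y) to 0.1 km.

Circle about each station: (x + 13.9)² + (y − 138.9)² = 139.27²; (x + 91.2)² + (y + 167.8)² = 301.79²; (x − 14.4)² + (y − 5.6)² = 105.68².
Subtracting pairs of circle equations eliminates x²+y² and gives linear equations (the radical axes):
-154.6 x − 613.4 y = -54693.21
56.6 x − 266.6 y = -11019.83
Solving the 2×2 system: x ≈ 103.0, y ≈ 63.2 km.

x ≈ 103.0 km, y ≈ 63.2 km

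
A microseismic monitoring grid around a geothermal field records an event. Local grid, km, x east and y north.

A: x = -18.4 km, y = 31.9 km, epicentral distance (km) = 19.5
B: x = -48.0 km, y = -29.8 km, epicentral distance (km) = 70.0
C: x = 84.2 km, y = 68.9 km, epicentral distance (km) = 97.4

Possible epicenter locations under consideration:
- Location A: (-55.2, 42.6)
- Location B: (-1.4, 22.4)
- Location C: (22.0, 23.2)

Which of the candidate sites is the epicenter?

For each candidate, compare |candidate − station| to the reported distance:
Location A: residuals A 18.8, B 2.8, C 44.5 → max 44.5 km
Location B: residuals A 0.0, B 0.0, C 0.0 → max 0.0 km
Location C: residuals A 21.8, B 17.8, C 20.2 → max 21.8 km
Only Location B has all residuals ≈ 0.

Location B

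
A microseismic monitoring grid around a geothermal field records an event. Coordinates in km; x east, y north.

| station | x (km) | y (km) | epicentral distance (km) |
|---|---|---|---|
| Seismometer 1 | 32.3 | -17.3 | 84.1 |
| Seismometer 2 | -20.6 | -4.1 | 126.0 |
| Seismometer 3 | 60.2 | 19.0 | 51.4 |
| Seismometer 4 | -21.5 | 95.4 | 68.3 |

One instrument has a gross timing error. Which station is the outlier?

Solve using three stations at a time. Using Seismometer 1, Seismometer 3, Seismometer 4 (subtract circle equations pairwise → linear system) gives (x, y) ≈ (40.3, 66.4).
Distances from that point to each station vs reported:
  Seismometer 1: calculated 84.1 vs reported 84.1 → residual 0.0 km
  Seismometer 2: calculated 93.2 vs reported 126.0 → residual 32.8 km
  Seismometer 3: calculated 51.4 vs reported 51.4 → residual 0.0 km
  Seismometer 4: calculated 68.3 vs reported 68.3 → residual 0.0 km
Seismometer 1, Seismometer 3, Seismometer 4 are mutually consistent (residuals ≈ 0); Seismometer 2 is off by 32.8 km.

Seismometer 2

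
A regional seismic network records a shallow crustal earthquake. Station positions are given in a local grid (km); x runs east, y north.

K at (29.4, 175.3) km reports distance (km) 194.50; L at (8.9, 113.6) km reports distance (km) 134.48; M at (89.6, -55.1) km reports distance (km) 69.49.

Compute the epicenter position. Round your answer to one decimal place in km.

(30.1, -19.2)

Circle about each station: (x − 29.4)² + (y − 175.3)² = 194.50²; (x − 8.9)² + (y − 113.6)² = 134.48²; (x − 89.6)² + (y + 55.1)² = 69.49².
Subtracting pairs of circle equations eliminates x²+y² and gives linear equations (the radical axes):
-41.0 x − 123.4 y = 1135.10
120.4 x − 460.8 y = 12471.11
Solving the 2×2 system: x ≈ 30.1, y ≈ -19.2 km.
Check against K (with the unrounded x, y): √((x − 29.4)²+(y − 175.3)²) = 194.50 ≈ 194.50 km. ✓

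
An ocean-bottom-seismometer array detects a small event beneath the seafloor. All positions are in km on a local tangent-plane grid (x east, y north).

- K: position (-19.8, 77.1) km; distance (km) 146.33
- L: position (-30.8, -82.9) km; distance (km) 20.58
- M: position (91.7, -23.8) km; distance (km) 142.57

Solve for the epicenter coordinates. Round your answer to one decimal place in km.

x ≈ -44.1 km, y ≈ -67.2 km

Circle about each station: (x + 19.8)² + (y − 77.1)² = 146.33²; (x + 30.8)² + (y + 82.9)² = 20.58²; (x − 91.7)² + (y + 23.8)² = 142.57².
Subtracting pairs of circle equations eliminates x²+y² and gives linear equations (the radical axes):
-22.0 x − 320.0 y = 22473.53
223.0 x − 201.8 y = 3725.14
Solving the 2×2 system: x ≈ -44.1, y ≈ -67.2 km.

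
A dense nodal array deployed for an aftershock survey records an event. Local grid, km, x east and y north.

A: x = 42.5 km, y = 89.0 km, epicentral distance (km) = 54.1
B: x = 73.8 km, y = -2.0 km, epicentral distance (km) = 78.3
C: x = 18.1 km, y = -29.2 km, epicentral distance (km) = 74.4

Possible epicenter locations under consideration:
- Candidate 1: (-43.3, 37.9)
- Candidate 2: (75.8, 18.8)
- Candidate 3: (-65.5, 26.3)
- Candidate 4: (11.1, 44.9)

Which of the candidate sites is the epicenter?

For each candidate, compare |candidate − station| to the reported distance:
Candidate 1: residuals A 45.8, B 45.4, C 16.6 → max 45.8 km
Candidate 2: residuals A 23.6, B 57.4, C 0.7 → max 57.4 km
Candidate 3: residuals A 70.8, B 63.8, C 25.9 → max 70.8 km
Candidate 4: residuals A 0.0, B 0.0, C 0.0 → max 0.0 km
Only Candidate 4 has all residuals ≈ 0.

Candidate 4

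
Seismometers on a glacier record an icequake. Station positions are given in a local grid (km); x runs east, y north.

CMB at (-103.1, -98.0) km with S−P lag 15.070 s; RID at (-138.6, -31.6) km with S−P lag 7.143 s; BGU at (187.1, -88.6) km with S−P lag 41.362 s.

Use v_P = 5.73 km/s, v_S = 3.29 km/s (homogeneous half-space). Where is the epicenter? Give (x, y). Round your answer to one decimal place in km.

(-114.2, 17.9)

Distance from S−P lag: d = Δt · v_P v_S / (v_P − v_S) = Δt · (5.73·3.29)/(5.73−3.29) ≈ 7.7261·Δt.
So d_CMB = 116.43, d_RID = 55.19, d_BGU = 319.57 km.
Circle about each station: (x + 103.1)² + (y + 98.0)² = 116.43²; (x + 138.6)² + (y + 31.6)² = 55.19²; (x − 187.1)² + (y + 88.6)² = 319.57².
Subtracting pairs of circle equations eliminates x²+y² and gives linear equations (the radical axes):
-71.0 x + 132.8 y = 10484.92
580.4 x + 18.8 y = -65946.28
Solving the 2×2 system: x ≈ -114.2, y ≈ 17.9 km.
Check against CMB (with the unrounded x, y): √((x + 103.1)²+(y + 98.0)²) = 116.43 ≈ 116.43 km. ✓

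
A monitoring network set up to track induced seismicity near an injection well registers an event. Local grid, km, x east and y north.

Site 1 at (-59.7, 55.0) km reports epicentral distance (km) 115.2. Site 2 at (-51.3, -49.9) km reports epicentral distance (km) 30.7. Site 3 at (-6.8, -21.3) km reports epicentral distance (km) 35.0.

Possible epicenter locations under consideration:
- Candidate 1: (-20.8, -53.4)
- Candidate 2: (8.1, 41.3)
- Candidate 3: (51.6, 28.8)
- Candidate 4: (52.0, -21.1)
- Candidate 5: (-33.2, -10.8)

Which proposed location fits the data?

For each candidate, compare |candidate − station| to the reported distance:
Candidate 1: residuals Site 1 0.0, Site 2 0.0, Site 3 0.0 → max 0.0 km
Candidate 2: residuals Site 1 46.0, Site 2 78.1, Site 3 29.3 → max 78.1 km
Candidate 3: residuals Site 1 0.9, Site 2 98.8, Site 3 41.9 → max 98.8 km
Candidate 4: residuals Site 1 20.0, Site 2 76.5, Site 3 23.8 → max 76.5 km
Candidate 5: residuals Site 1 44.3, Site 2 12.4, Site 3 6.6 → max 44.3 km
Only Candidate 1 has all residuals ≈ 0.

Candidate 1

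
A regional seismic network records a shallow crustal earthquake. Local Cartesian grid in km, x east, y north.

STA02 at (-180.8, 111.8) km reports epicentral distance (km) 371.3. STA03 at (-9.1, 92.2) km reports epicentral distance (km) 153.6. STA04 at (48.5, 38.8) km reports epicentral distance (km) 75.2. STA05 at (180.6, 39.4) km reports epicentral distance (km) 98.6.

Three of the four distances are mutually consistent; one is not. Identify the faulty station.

Solve using three stations at a time. Using STA03, STA04, STA05 (subtract circle equations pairwise → linear system) gives (x, y) ≈ (99.4, -16.5).
Distances from that point to each station vs reported:
  STA02: calculated 308.2 vs reported 371.3 → residual 63.1 km
  STA03: calculated 153.6 vs reported 153.6 → residual 0.0 km
  STA04: calculated 75.2 vs reported 75.2 → residual 0.0 km
  STA05: calculated 98.6 vs reported 98.6 → residual 0.0 km
STA03, STA04, STA05 are mutually consistent (residuals ≈ 0); STA02 is off by 63.1 km.

STA02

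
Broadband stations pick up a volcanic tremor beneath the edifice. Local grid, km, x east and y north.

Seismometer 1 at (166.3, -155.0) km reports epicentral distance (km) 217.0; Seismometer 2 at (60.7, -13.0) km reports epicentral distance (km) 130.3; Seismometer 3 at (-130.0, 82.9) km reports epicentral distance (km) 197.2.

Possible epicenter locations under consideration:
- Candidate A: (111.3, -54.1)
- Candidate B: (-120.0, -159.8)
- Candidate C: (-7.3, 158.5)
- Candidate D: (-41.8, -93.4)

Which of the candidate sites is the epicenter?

For each candidate, compare |candidate − station| to the reported distance:
Candidate A: residuals Seismometer 1 102.1, Seismometer 2 65.1, Seismometer 3 80.3 → max 102.1 km
Candidate B: residuals Seismometer 1 69.3, Seismometer 2 102.5, Seismometer 3 45.7 → max 102.5 km
Candidate C: residuals Seismometer 1 141.4, Seismometer 2 54.2, Seismometer 3 53.1 → max 141.4 km
Candidate D: residuals Seismometer 1 0.0, Seismometer 2 0.0, Seismometer 3 0.1 → max 0.1 km
Only Candidate D has all residuals ≈ 0.

Candidate D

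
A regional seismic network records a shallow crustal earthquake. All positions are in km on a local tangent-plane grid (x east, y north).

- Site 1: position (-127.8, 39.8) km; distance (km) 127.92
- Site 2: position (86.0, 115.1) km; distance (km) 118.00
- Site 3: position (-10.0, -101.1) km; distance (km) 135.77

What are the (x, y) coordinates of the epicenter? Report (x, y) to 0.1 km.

(0.0, 34.3)

Circle about each station: (x + 127.8)² + (y − 39.8)² = 127.92²; (x − 86.0)² + (y − 115.1)² = 118.00²; (x + 10.0)² + (y + 101.1)² = 135.77².
Subtracting the Site 1 equation from the Site 2 and Site 3 equations removes the quadratic terms:
427.6 x + 150.6 y = 5166.66
235.6 x − 281.8 y = -9665.64
Solving the 2×2 system: x ≈ 0.0, y ≈ 34.3 km.
Check against Site 1 (with the unrounded x, y): √((x + 127.8)²+(y − 39.8)²) = 127.92 ≈ 127.92 km. ✓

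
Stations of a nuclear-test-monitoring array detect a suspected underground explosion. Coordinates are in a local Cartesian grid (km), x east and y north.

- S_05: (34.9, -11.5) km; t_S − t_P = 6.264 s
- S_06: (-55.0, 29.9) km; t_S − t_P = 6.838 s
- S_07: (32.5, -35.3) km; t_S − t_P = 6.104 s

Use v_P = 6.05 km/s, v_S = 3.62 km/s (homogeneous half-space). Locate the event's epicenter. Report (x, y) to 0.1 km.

Distance from S−P lag: d = Δt · v_P v_S / (v_P − v_S) = Δt · (6.05·3.62)/(6.05−3.62) ≈ 9.0128·Δt.
So d_S_05 = 56.46, d_S_06 = 61.63, d_S_07 = 55.01 km.
Circle about each station: (x − 34.9)² + (y + 11.5)² = 56.46²; (x + 55.0)² + (y − 29.9)² = 61.63²; (x − 32.5)² + (y + 35.3)² = 55.01².
Subtracting pairs of circle equations eliminates x²+y² and gives linear equations (the radical axes):
-179.8 x + 82.8 y = 1958.22
-4.8 x − 47.6 y = 1113.71
Solving the 2×2 system: x ≈ -20.7, y ≈ -21.3 km.

-20.7 km east, -21.3 km north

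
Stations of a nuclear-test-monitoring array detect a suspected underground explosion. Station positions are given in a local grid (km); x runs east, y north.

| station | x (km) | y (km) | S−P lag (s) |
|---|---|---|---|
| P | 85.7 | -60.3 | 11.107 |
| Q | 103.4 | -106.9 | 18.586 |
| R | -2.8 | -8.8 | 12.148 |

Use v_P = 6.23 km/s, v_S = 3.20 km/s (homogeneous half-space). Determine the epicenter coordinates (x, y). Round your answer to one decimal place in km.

Distance from S−P lag: d = Δt · v_P v_S / (v_P − v_S) = Δt · (6.23·3.20)/(6.23−3.20) ≈ 6.5795·Δt.
So d_P = 73.08, d_Q = 122.29, d_R = 79.93 km.
Circle about each station: (x − 85.7)² + (y + 60.3)² = 73.08²; (x − 103.4)² + (y + 106.9)² = 122.29²; (x + 2.8)² + (y + 8.8)² = 79.93².
Subtracting the P equation from the Q and R equations removes the quadratic terms:
35.4 x − 93.2 y = 1524.43
-177.0 x + 103.0 y = -11943.42
Solving the 2×2 system: x ≈ 74.4, y ≈ 11.9 km.
Check against P (with the unrounded x, y): √((x − 85.7)²+(y + 60.3)²) = 73.08 ≈ 73.08 km. ✓

74.4 km east, 11.9 km north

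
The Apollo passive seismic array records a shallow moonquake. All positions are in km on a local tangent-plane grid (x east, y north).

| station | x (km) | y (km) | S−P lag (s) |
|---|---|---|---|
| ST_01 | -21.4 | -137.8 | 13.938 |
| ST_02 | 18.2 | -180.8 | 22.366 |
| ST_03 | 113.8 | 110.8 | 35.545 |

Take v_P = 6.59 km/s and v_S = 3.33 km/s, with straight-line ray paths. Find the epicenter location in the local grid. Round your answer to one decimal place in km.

-60.9 km east, -52.7 km north

Distance from S−P lag: d = Δt · v_P v_S / (v_P − v_S) = Δt · (6.59·3.33)/(6.59−3.33) ≈ 6.7315·Δt.
So d_ST_01 = 93.82, d_ST_02 = 150.56, d_ST_03 = 239.27 km.
Circle about each station: (x + 21.4)² + (y + 137.8)² = 93.82²; (x − 18.2)² + (y + 180.8)² = 150.56²; (x − 113.8)² + (y − 110.8)² = 239.27².
Subtracting the ST_01 equation from the ST_02 and ST_03 equations removes the quadratic terms:
79.2 x − 86.0 y = -293.04
270.4 x + 497.2 y = -42667.66
Solving the 2×2 system: x ≈ -60.9, y ≈ -52.7 km.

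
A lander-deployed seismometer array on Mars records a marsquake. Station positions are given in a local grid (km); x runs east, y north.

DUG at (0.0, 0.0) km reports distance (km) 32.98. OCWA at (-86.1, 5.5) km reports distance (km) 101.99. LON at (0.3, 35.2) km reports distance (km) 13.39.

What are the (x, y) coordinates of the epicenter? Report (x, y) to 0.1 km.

Circle about each station: x² + y² = 32.98²; (x + 86.1)² + (y − 5.5)² = 101.99²; (x − 0.3)² + (y − 35.2)² = 13.39².
Subtracting the DUG equation from the OCWA and LON equations removes the quadratic terms:
-172.2 x + 11.0 y = -1870.82
0.6 x + 70.4 y = 2147.52
Solving the 2×2 system: x ≈ 12.8, y ≈ 30.4 km.

x ≈ 12.8 km, y ≈ 30.4 km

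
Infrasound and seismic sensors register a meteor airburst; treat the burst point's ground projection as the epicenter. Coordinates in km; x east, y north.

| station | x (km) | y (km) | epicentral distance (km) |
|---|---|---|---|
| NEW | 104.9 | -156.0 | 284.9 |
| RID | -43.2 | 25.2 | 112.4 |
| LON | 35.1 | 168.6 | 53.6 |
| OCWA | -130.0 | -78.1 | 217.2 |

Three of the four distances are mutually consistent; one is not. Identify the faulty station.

Solve using three stations at a time. Using NEW, RID, LON (subtract circle equations pairwise → linear system) gives (x, y) ≈ (22.2, 116.6).
Distances from that point to each station vs reported:
  NEW: calculated 284.9 vs reported 284.9 → residual 0.0 km
  RID: calculated 112.4 vs reported 112.4 → residual 0.0 km
  LON: calculated 53.6 vs reported 53.6 → residual 0.0 km
  OCWA: calculated 247.1 vs reported 217.2 → residual 29.9 km
NEW, RID, LON are mutually consistent (residuals ≈ 0); OCWA is off by 29.9 km.

OCWA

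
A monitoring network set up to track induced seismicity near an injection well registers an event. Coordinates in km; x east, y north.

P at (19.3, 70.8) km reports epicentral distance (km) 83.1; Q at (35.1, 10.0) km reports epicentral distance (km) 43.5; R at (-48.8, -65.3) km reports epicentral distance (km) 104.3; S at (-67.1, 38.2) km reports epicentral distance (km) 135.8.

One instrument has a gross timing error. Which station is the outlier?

P

Solve using three stations at a time. Using Q, R, S (subtract circle equations pairwise → linear system) gives (x, y) ≈ (49.7, -31.0).
Distances from that point to each station vs reported:
  P: calculated 106.3 vs reported 83.1 → residual 23.2 km
  Q: calculated 43.6 vs reported 43.5 → residual 0.1 km
  R: calculated 104.3 vs reported 104.3 → residual 0.0 km
  S: calculated 135.8 vs reported 135.8 → residual 0.0 km
Q, R, S are mutually consistent (residuals ≈ 0); P is off by 23.2 km.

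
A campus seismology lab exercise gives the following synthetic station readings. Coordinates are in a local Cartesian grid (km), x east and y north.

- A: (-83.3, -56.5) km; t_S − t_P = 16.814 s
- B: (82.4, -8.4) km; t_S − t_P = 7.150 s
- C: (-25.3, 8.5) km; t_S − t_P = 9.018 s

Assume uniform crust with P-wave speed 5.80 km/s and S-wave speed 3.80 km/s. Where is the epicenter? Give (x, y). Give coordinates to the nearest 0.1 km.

Distance from S−P lag: d = Δt · v_P v_S / (v_P − v_S) = Δt · (5.80·3.80)/(5.80−3.80) ≈ 11.0200·Δt.
So d_A = 185.29, d_B = 78.79, d_C = 99.38 km.
Circle about each station: (x + 83.3)² + (y + 56.5)² = 185.29²; (x − 82.4)² + (y + 8.4)² = 78.79²; (x + 25.3)² + (y − 8.5)² = 99.38².
Subtracting the A equation from the B and C equations removes the quadratic terms:
331.4 x + 96.2 y = 24853.70
116.0 x + 130.0 y = 15037.20
Solving the 2×2 system: x ≈ 55.9, y ≈ 65.8 km.
Check against A (with the unrounded x, y): √((x + 83.3)²+(y + 56.5)²) = 185.29 ≈ 185.29 km. ✓

x ≈ 55.9 km, y ≈ 65.8 km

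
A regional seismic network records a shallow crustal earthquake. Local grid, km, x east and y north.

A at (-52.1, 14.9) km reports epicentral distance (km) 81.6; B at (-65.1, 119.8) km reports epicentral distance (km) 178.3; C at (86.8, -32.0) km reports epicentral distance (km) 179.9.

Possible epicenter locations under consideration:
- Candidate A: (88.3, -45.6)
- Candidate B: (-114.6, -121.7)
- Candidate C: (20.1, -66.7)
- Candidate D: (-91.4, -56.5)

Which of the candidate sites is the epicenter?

For each candidate, compare |candidate − station| to the reported distance:
Candidate A: residuals A 71.3, B 47.3, C 166.2 → max 166.2 km
Candidate B: residuals A 68.6, B 68.2, C 40.6 → max 68.6 km
Candidate C: residuals A 27.4, B 26.7, C 104.7 → max 104.7 km
Candidate D: residuals A 0.1, B 0.0, C 0.0 → max 0.1 km
Only Candidate D has all residuals ≈ 0.

Candidate D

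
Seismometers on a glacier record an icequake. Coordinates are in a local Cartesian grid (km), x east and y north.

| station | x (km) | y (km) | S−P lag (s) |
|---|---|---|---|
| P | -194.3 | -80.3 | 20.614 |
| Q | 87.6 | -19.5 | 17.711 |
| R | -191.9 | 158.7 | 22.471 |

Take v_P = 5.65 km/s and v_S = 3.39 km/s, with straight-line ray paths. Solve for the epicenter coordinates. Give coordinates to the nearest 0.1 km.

-55.5 km east, 25.8 km north

Distance from S−P lag: d = Δt · v_P v_S / (v_P − v_S) = Δt · (5.65·3.39)/(5.65−3.39) ≈ 8.4750·Δt.
So d_P = 174.70, d_Q = 150.10, d_R = 190.44 km.
Circle about each station: (x + 194.3)² + (y + 80.3)² = 174.70²; (x − 87.6)² + (y + 19.5)² = 150.10²; (x + 191.9)² + (y − 158.7)² = 190.44².
Subtracting pairs of circle equations eliminates x²+y² and gives linear equations (the radical axes):
563.8 x + 121.6 y = -28156.49
4.8 x + 478.0 y = 12063.42
Solving the 2×2 system: x ≈ -55.5, y ≈ 25.8 km.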